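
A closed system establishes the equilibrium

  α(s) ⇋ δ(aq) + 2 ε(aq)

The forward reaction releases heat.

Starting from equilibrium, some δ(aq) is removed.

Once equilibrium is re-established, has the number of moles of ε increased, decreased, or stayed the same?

increases

Removing δ (aq), a product, drives the reaction to the right.
The net shift is to the right. ε is a product, so its amount increases.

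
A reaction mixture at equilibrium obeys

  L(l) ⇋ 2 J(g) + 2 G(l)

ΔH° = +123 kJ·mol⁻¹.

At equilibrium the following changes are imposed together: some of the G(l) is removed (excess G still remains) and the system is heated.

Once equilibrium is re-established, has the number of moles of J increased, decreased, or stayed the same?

increases

G is a pure liquid; its activity is 1 regardless of amount, so Q is unaffected — no shift from this change.
The forward reaction is endothermic. Raising T favours the endothermic direction — shift to the right.
The net shift is to the right. J is a product, so its amount increases.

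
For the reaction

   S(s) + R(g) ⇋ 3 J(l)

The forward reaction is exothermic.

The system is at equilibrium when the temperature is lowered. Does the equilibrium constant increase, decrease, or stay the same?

increases

K depends on temperature via the van 't Hoff relation. The forward reaction is exothermic, so lowering T increases K.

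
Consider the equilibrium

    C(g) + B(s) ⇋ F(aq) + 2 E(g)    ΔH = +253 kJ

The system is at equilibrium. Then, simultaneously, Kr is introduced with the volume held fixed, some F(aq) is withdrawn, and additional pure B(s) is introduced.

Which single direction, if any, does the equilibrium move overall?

right

At constant volume, adding an inert gas leaves every reacting species' partial pressure unchanged, so Q is unchanged — no shift from this change.
Removing F (aq), a product, drives the reaction to the right.
B is a pure solid; its activity is 1 regardless of amount, so Q is unaffected — no shift from this change.
Only the nonzero effect(s) matter; the net shift is to the right.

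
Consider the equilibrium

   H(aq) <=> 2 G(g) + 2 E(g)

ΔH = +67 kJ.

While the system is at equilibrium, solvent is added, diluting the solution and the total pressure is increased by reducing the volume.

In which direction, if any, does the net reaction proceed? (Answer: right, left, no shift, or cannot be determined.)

Dilution lowers every aqueous concentration by the same factor. Δn_aq = 0 − 1 = -1, so the system shifts toward the side with more dissolved moles — to the left.
Gas moles: reactants 0, products 4 (Δn_gas = +4). Compression shifts the system toward the side with fewer moles of gas — to the left.
All effects act in the same direction — net shift to the left.

left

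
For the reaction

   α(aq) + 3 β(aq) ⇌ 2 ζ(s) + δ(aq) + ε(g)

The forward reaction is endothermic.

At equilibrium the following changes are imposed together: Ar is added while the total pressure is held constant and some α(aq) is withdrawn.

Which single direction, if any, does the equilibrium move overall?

cannot be determined

Adding inert gas at constant total pressure expands the volume and lowers every reacting partial pressure. With Δn_gas = 1 − 0 = +1, Q moves away from K toward the side with fewer gas moles, so the system shifts toward the side with more gas moles — to the right.
Removing α (aq), a reactant, drives the reaction to the left.
The individual effects push in opposite directions; without quantitative information the net direction cannot be determined.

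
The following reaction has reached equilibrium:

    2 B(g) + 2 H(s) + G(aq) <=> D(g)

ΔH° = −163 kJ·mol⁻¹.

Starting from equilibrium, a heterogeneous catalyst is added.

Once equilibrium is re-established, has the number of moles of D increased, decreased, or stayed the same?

A catalyst speeds both forward and reverse rates equally; it changes neither Q nor K — no shift from this change.
No net shift occurs, so the amount of D is unchanged.

unchanged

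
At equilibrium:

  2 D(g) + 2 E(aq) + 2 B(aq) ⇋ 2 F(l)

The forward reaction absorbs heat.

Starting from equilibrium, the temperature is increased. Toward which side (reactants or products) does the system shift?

right

The forward reaction is endothermic. Raising T favours the endothermic direction — shift to the right.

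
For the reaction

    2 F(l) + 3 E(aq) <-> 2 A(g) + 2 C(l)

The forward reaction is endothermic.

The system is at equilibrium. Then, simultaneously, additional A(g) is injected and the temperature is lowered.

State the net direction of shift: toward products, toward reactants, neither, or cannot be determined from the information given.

left

Adding A (g), a product, drives the reaction to the left.
The forward reaction is endothermic. Lowering T favours the exothermic direction — shift to the left.
All effects act in the same direction — net shift to the left.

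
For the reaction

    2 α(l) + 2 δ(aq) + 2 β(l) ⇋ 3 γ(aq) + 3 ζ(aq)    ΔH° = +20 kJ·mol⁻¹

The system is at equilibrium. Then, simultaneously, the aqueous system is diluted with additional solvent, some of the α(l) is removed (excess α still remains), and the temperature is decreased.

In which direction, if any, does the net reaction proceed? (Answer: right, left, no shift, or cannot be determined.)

cannot be determined

Dilution lowers every aqueous concentration by the same factor. Δn_aq = 6 − 2 = +4, so the system shifts toward the side with more dissolved moles — to the right.
α is a pure liquid; its activity is 1 regardless of amount, so Q is unaffected — no shift from this change.
The forward reaction is endothermic. Lowering T favours the exothermic direction — shift to the left.
The individual effects push in opposite directions; without quantitative information the net direction cannot be determined.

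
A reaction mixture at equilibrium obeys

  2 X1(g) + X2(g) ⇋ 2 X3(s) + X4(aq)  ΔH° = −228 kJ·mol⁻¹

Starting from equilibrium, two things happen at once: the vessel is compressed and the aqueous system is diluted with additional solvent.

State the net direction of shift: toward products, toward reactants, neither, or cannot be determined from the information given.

right

Gas moles: reactants 3, products 0 (Δn_gas = -3). Compression shifts the system toward the side with fewer moles of gas — to the right.
Dilution lowers every aqueous concentration by the same factor. Δn_aq = 1 − 0 = +1, so the system shifts toward the side with more dissolved moles — to the right.
All effects act in the same direction — net shift to the right.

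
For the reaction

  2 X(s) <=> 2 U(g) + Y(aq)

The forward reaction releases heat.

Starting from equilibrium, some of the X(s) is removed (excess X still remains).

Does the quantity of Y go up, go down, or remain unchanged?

unchanged

X is a pure solid; its activity is 1 regardless of amount, so Q is unaffected — no shift from this change.
No net shift occurs, so the amount of Y is unchanged.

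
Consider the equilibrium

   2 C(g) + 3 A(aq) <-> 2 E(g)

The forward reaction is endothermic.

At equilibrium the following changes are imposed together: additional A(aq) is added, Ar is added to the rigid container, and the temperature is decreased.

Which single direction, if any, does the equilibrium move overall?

cannot be determined

Adding A (aq), a reactant, drives the reaction to the right.
At constant volume, adding an inert gas leaves every reacting species' partial pressure unchanged, so Q is unchanged — no shift from this change.
The forward reaction is endothermic. Lowering T favours the exothermic direction — shift to the left.
The individual effects push in opposite directions; without quantitative information the net direction cannot be determined.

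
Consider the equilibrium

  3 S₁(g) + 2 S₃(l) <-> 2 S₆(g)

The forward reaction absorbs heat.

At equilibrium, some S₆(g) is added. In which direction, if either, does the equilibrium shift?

Adding S₆ (g), a product, drives the reaction to the left.

left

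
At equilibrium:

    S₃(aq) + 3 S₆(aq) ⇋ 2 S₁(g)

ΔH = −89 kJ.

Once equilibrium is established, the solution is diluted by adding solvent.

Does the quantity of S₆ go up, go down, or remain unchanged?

Dilution lowers every aqueous concentration by the same factor. Δn_aq = 0 − 4 = -4, so the system shifts toward the side with more dissolved moles — to the left.
The net shift is to the left. S₆ is a reactant, so its amount increases.

increases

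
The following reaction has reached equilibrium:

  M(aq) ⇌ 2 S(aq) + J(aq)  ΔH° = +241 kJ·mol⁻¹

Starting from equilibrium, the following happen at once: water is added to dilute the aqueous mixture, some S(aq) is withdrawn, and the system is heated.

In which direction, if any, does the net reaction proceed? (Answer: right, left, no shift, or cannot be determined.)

Dilution lowers every aqueous concentration by the same factor. Δn_aq = 3 − 1 = +2, so the system shifts toward the side with more dissolved moles — to the right.
Removing S (aq), a product, drives the reaction to the right.
The forward reaction is endothermic. Raising T favours the endothermic direction — shift to the right.
All effects act in the same direction — net shift to the right.

right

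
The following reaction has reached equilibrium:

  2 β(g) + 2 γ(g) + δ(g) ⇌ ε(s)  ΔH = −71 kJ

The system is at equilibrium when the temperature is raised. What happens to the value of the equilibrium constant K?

decreases

K depends on temperature via the van 't Hoff relation. The forward reaction is exothermic, so raising T decreases K.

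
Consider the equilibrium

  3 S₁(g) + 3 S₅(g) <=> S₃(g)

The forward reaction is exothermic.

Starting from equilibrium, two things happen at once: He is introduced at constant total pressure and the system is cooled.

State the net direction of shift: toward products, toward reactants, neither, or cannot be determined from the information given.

cannot be determined

Adding inert gas at constant total pressure expands the volume and lowers every reacting partial pressure. With Δn_gas = 1 − 6 = -5, Q moves away from K toward the side with fewer gas moles, so the system shifts toward the side with more gas moles — to the left.
The forward reaction is exothermic. Lowering T favours the exothermic direction — shift to the right.
The individual effects push in opposite directions; without quantitative information the net direction cannot be determined.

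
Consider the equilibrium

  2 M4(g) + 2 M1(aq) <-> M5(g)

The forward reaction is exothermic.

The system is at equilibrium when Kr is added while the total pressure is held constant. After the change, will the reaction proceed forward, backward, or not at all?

Adding inert gas at constant total pressure expands the volume and lowers every reacting partial pressure. With Δn_gas = 1 − 2 = -1, Q moves away from K toward the side with fewer gas moles, so the system shifts toward the side with more gas moles — to the left.

left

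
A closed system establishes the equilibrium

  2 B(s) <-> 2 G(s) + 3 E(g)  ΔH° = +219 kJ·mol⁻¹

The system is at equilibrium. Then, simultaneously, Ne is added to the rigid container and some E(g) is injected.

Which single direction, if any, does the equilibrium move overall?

left

At constant volume, adding an inert gas leaves every reacting species' partial pressure unchanged, so Q is unchanged — no shift from this change.
Adding E (g), a product, drives the reaction to the left.
Only the nonzero effect(s) matter; the net shift is to the left.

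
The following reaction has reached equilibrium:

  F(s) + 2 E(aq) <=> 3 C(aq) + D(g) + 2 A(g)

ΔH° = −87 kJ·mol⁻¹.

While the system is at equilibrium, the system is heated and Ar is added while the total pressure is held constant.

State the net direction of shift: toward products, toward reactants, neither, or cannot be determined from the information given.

cannot be determined

The forward reaction is exothermic. Raising T favours the endothermic direction — shift to the left.
Adding inert gas at constant total pressure expands the volume and lowers every reacting partial pressure. With Δn_gas = 3 − 0 = +3, Q moves away from K toward the side with fewer gas moles, so the system shifts toward the side with more gas moles — to the right.
The individual effects push in opposite directions; without quantitative information the net direction cannot be determined.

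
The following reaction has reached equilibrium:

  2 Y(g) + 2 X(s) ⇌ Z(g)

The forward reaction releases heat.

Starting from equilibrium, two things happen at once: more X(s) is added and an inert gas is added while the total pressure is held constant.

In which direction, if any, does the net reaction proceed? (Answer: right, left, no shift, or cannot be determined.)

left

X is a pure solid; its activity is 1 regardless of amount, so Q is unaffected — no shift from this change.
Adding inert gas at constant total pressure expands the volume and lowers every reacting partial pressure. With Δn_gas = 1 − 2 = -1, Q moves away from K toward the side with fewer gas moles, so the system shifts toward the side with more gas moles — to the left.
Only the nonzero effect(s) matter; the net shift is to the left.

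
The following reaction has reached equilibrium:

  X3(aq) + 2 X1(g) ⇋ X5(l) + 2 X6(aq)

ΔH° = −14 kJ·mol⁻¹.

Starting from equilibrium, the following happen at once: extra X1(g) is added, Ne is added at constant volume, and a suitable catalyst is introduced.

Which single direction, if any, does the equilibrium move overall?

Adding X1 (g), a reactant, drives the reaction to the right.
At constant volume, adding an inert gas leaves every reacting species' partial pressure unchanged, so Q is unchanged — no shift from this change.
A catalyst speeds both forward and reverse rates equally; it changes neither Q nor K — no shift from this change.
Only the nonzero effect(s) matter; the net shift is to the right.

right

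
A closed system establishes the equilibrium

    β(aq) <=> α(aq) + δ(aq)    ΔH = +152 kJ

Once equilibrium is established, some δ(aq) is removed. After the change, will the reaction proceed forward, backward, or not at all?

right

Removing δ (aq), a product, drives the reaction to the right.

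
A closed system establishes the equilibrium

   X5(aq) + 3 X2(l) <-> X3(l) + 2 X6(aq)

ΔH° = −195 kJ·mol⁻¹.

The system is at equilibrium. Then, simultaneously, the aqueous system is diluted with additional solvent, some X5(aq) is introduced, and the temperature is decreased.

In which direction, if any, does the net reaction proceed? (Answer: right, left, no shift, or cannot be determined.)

right

Dilution lowers every aqueous concentration by the same factor. Δn_aq = 2 − 1 = +1, so the system shifts toward the side with more dissolved moles — to the right.
Adding X5 (aq), a reactant, drives the reaction to the right.
The forward reaction is exothermic. Lowering T favours the exothermic direction — shift to the right.
All effects act in the same direction — net shift to the right.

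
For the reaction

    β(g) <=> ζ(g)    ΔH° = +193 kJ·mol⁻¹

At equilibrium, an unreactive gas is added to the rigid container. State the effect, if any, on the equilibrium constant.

The equilibrium constant depends only on temperature. This perturbation changes neither the position of equilibrium nor K.

unchanged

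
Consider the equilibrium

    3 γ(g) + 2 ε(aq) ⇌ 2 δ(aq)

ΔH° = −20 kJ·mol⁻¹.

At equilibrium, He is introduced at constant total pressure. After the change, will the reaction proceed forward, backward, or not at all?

Adding inert gas at constant total pressure expands the volume and lowers every reacting partial pressure. With Δn_gas = 0 − 3 = -3, Q moves away from K toward the side with fewer gas moles, so the system shifts toward the side with more gas moles — to the left.

left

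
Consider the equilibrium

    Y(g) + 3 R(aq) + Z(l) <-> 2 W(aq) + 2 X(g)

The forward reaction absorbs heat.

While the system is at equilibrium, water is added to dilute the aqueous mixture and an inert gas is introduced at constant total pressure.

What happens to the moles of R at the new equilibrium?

cannot be determined

Dilution lowers every aqueous concentration by the same factor. Δn_aq = 2 − 3 = -1, so the system shifts toward the side with more dissolved moles — to the left.
Adding inert gas at constant total pressure expands the volume and lowers every reacting partial pressure. With Δn_gas = 2 − 1 = +1, Q moves away from K toward the side with fewer gas moles, so the system shifts toward the side with more gas moles — to the right.
The two effects oppose each other, so the net shift — and hence the change in R — cannot be determined from the given information.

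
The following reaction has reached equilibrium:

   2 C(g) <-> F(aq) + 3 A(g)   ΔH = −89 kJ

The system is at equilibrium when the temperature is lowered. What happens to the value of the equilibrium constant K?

K depends on temperature via the van 't Hoff relation. The forward reaction is exothermic, so lowering T increases K.

increases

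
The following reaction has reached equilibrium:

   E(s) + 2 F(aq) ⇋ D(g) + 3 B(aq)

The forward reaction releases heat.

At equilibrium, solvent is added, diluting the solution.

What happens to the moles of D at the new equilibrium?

Dilution lowers every aqueous concentration by the same factor. Δn_aq = 3 − 2 = +1, so the system shifts toward the side with more dissolved moles — to the right.
The net shift is to the right. D is a product, so its amount increases.

increases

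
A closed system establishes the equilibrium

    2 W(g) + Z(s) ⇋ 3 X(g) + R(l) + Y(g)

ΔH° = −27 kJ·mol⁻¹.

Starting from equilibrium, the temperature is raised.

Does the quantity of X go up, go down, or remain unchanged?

The forward reaction is exothermic. Raising T favours the endothermic direction — shift to the left.
The net shift is to the left. X is a product, so its amount decreases.

decreases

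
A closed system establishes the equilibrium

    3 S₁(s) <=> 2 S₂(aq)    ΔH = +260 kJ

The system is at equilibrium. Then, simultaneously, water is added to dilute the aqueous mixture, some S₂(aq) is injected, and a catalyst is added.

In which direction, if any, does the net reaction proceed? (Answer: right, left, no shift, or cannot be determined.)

Dilution lowers every aqueous concentration by the same factor. Δn_aq = 2 − 0 = +2, so the system shifts toward the side with more dissolved moles — to the right.
Adding S₂ (aq), a product, drives the reaction to the left.
A catalyst speeds both forward and reverse rates equally; it changes neither Q nor K — no shift from this change.
The individual effects push in opposite directions; without quantitative information the net direction cannot be determined.

cannot be determined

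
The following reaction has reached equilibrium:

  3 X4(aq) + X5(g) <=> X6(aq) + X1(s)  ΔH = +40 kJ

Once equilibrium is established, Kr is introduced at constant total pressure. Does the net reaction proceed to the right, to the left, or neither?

Adding inert gas at constant total pressure expands the volume and lowers every reacting partial pressure. With Δn_gas = 0 − 1 = -1, Q moves away from K toward the side with fewer gas moles, so the system shifts toward the side with more gas moles — to the left.

left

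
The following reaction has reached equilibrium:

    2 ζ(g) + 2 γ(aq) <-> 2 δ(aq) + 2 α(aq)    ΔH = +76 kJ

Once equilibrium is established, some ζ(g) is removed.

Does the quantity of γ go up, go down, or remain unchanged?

increases

Removing ζ (g), a reactant, drives the reaction to the left.
The net shift is to the left. γ is a reactant, so its amount increases.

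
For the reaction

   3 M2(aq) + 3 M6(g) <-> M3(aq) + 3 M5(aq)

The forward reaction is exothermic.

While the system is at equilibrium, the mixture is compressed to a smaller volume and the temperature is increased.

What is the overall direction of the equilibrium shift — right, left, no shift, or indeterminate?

Gas moles: reactants 3, products 0 (Δn_gas = -3). Compression shifts the system toward the side with fewer moles of gas — to the right.
The forward reaction is exothermic. Raising T favours the endothermic direction — shift to the left.
The individual effects push in opposite directions; without quantitative information the net direction cannot be determined.

cannot be determined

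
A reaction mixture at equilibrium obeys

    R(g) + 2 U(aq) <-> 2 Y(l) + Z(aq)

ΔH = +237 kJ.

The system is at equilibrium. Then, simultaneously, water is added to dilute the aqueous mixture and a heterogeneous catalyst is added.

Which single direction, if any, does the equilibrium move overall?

left

Dilution lowers every aqueous concentration by the same factor. Δn_aq = 1 − 2 = -1, so the system shifts toward the side with more dissolved moles — to the left.
A catalyst speeds both forward and reverse rates equally; it changes neither Q nor K — no shift from this change.
Only the nonzero effect(s) matter; the net shift is to the left.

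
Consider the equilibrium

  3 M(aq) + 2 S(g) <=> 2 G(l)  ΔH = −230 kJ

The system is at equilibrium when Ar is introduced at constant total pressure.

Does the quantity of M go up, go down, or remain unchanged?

Adding inert gas at constant total pressure expands the volume and lowers every reacting partial pressure. With Δn_gas = 0 − 2 = -2, Q moves away from K toward the side with fewer gas moles, so the system shifts toward the side with more gas moles — to the left.
The net shift is to the left. M is a reactant, so its amount increases.

increases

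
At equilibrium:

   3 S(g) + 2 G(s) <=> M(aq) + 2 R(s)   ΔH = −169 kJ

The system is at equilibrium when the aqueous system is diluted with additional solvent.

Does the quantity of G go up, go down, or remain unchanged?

decreases

Dilution lowers every aqueous concentration by the same factor. Δn_aq = 1 − 0 = +1, so the system shifts toward the side with more dissolved moles — to the right.
The net shift is to the right. G is a reactant, so its amount decreases.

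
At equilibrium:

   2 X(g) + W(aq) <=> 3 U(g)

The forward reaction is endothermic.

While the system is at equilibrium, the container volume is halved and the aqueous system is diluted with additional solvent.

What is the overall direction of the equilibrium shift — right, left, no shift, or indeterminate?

Gas moles: reactants 2, products 3 (Δn_gas = +1). Compression shifts the system toward the side with fewer moles of gas — to the left.
Dilution lowers every aqueous concentration by the same factor. Δn_aq = 0 − 1 = -1, so the system shifts toward the side with more dissolved moles — to the left.
All effects act in the same direction — net shift to the left.

left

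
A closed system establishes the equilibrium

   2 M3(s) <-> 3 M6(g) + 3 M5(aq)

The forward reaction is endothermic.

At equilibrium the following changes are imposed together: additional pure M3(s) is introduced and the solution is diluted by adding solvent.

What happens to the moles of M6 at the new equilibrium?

M3 is a pure solid; its activity is 1 regardless of amount, so Q is unaffected — no shift from this change.
Dilution lowers every aqueous concentration by the same factor. Δn_aq = 3 − 0 = +3, so the system shifts toward the side with more dissolved moles — to the right.
The net shift is to the right. M6 is a product, so its amount increases.

increases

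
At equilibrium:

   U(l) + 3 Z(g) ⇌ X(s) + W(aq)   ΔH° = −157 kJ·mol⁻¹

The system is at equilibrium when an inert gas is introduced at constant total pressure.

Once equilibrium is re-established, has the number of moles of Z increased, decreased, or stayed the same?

Adding inert gas at constant total pressure expands the volume and lowers every reacting partial pressure. With Δn_gas = 0 − 3 = -3, Q moves away from K toward the side with fewer gas moles, so the system shifts toward the side with more gas moles — to the left.
The net shift is to the left. Z is a reactant, so its amount increases.

increases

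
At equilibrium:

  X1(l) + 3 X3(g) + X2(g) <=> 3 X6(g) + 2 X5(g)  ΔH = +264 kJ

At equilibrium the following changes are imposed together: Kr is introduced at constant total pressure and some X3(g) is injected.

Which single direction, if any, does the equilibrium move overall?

right

Adding inert gas at constant total pressure expands the volume and lowers every reacting partial pressure. With Δn_gas = 5 − 4 = +1, Q moves away from K toward the side with fewer gas moles, so the system shifts toward the side with more gas moles — to the right.
Adding X3 (g), a reactant, drives the reaction to the right.
All effects act in the same direction — net shift to the right.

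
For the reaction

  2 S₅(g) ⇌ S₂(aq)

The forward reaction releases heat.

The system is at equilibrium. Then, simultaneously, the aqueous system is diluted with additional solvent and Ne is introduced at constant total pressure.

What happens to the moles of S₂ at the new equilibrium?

Dilution lowers every aqueous concentration by the same factor. Δn_aq = 1 − 0 = +1, so the system shifts toward the side with more dissolved moles — to the right.
Adding inert gas at constant total pressure expands the volume and lowers every reacting partial pressure. With Δn_gas = 0 − 2 = -2, Q moves away from K toward the side with fewer gas moles, so the system shifts toward the side with more gas moles — to the left.
The two effects oppose each other, so the net shift — and hence the change in S₂ — cannot be determined from the given information.

cannot be determined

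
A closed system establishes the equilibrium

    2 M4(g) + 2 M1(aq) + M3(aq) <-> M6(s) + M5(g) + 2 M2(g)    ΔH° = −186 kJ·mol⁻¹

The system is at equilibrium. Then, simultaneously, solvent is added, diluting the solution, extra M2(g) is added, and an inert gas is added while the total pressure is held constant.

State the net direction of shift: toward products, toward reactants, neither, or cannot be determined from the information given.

cannot be determined

Dilution lowers every aqueous concentration by the same factor. Δn_aq = 0 − 3 = -3, so the system shifts toward the side with more dissolved moles — to the left.
Adding M2 (g), a product, drives the reaction to the left.
Adding inert gas at constant total pressure expands the volume and lowers every reacting partial pressure. With Δn_gas = 3 − 2 = +1, Q moves away from K toward the side with fewer gas moles, so the system shifts toward the side with more gas moles — to the right.
The individual effects push in opposite directions; without quantitative information the net direction cannot be determined.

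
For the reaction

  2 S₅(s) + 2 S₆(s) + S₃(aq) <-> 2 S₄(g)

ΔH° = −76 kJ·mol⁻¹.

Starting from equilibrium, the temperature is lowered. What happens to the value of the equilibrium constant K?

K depends on temperature via the van 't Hoff relation. The forward reaction is exothermic, so lowering T increases K.

increases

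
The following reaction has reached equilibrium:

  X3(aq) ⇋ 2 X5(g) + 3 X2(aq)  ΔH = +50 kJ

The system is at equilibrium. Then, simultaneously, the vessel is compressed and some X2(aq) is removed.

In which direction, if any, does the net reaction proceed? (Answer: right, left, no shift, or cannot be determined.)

Gas moles: reactants 0, products 2 (Δn_gas = +2). Compression shifts the system toward the side with fewer moles of gas — to the left.
Removing X2 (aq), a product, drives the reaction to the right.
The individual effects push in opposite directions; without quantitative information the net direction cannot be determined.

cannot be determined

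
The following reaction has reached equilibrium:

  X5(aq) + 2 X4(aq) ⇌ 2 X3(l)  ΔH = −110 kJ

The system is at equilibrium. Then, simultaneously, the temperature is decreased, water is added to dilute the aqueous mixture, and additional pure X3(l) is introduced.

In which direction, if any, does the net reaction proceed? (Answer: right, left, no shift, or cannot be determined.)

cannot be determined

The forward reaction is exothermic. Lowering T favours the exothermic direction — shift to the right.
Dilution lowers every aqueous concentration by the same factor. Δn_aq = 0 − 3 = -3, so the system shifts toward the side with more dissolved moles — to the left.
X3 is a pure liquid; its activity is 1 regardless of amount, so Q is unaffected — no shift from this change.
The individual effects push in opposite directions; without quantitative information the net direction cannot be determined.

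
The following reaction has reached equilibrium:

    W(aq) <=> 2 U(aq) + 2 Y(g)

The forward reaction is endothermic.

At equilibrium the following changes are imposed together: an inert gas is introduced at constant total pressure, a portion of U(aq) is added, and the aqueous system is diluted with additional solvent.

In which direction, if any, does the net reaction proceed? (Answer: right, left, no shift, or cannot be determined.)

Adding inert gas at constant total pressure expands the volume and lowers every reacting partial pressure. With Δn_gas = 2 − 0 = +2, Q moves away from K toward the side with fewer gas moles, so the system shifts toward the side with more gas moles — to the right.
Adding U (aq), a product, drives the reaction to the left.
Dilution lowers every aqueous concentration by the same factor. Δn_aq = 2 − 1 = +1, so the system shifts toward the side with more dissolved moles — to the right.
The individual effects push in opposite directions; without quantitative information the net direction cannot be determined.

cannot be determined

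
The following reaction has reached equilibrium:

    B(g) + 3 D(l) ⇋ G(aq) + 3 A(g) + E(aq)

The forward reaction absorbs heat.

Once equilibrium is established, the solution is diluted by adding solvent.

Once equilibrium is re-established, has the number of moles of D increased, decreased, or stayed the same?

Dilution lowers every aqueous concentration by the same factor. Δn_aq = 2 − 0 = +2, so the system shifts toward the side with more dissolved moles — to the right.
The net shift is to the right. D is a reactant, so its amount decreases.

decreases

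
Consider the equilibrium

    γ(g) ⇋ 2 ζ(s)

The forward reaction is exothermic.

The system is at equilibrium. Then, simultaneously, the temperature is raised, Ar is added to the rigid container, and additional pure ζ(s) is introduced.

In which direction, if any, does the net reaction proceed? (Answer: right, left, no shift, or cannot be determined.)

left

The forward reaction is exothermic. Raising T favours the endothermic direction — shift to the left.
At constant volume, adding an inert gas leaves every reacting species' partial pressure unchanged, so Q is unchanged — no shift from this change.
ζ is a pure solid; its activity is 1 regardless of amount, so Q is unaffected — no shift from this change.
Only the nonzero effect(s) matter; the net shift is to the left.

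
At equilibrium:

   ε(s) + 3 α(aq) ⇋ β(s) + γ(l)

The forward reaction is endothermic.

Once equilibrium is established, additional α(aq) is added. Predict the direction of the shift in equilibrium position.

Adding α (aq), a reactant, drives the reaction to the right.

right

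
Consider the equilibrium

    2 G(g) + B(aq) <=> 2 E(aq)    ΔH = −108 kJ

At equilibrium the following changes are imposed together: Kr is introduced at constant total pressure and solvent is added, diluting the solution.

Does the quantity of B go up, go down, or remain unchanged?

cannot be determined

Adding inert gas at constant total pressure expands the volume and lowers every reacting partial pressure. With Δn_gas = 0 − 2 = -2, Q moves away from K toward the side with fewer gas moles, so the system shifts toward the side with more gas moles — to the left.
Dilution lowers every aqueous concentration by the same factor. Δn_aq = 2 − 1 = +1, so the system shifts toward the side with more dissolved moles — to the right.
The two effects oppose each other, so the net shift — and hence the change in B — cannot be determined from the given information.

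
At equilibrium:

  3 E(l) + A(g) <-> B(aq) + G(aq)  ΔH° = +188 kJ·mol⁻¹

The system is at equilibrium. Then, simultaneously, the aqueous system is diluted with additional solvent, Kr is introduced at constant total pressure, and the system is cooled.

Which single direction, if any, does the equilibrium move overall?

Dilution lowers every aqueous concentration by the same factor. Δn_aq = 2 − 0 = +2, so the system shifts toward the side with more dissolved moles — to the right.
Adding inert gas at constant total pressure expands the volume and lowers every reacting partial pressure. With Δn_gas = 0 − 1 = -1, Q moves away from K toward the side with fewer gas moles, so the system shifts toward the side with more gas moles — to the left.
The forward reaction is endothermic. Lowering T favours the exothermic direction — shift to the left.
The individual effects push in opposite directions; without quantitative information the net direction cannot be determined.

cannot be determined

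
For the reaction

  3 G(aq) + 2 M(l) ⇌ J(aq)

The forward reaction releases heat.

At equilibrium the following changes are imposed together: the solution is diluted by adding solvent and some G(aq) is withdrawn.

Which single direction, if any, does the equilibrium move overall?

left

Dilution lowers every aqueous concentration by the same factor. Δn_aq = 1 − 3 = -2, so the system shifts toward the side with more dissolved moles — to the left.
Removing G (aq), a reactant, drives the reaction to the left.
All effects act in the same direction — net shift to the left.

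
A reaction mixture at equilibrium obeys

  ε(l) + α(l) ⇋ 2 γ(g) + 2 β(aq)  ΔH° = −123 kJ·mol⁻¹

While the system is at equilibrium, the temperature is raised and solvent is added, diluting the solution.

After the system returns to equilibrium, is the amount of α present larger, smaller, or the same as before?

cannot be determined

The forward reaction is exothermic. Raising T favours the endothermic direction — shift to the left.
Dilution lowers every aqueous concentration by the same factor. Δn_aq = 2 − 0 = +2, so the system shifts toward the side with more dissolved moles — to the right.
The two effects oppose each other, so the net shift — and hence the change in α — cannot be determined from the given information.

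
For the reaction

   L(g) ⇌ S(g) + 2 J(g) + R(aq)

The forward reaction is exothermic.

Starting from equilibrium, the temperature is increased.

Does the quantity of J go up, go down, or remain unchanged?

The forward reaction is exothermic. Raising T favours the endothermic direction — shift to the left.
The net shift is to the left. J is a product, so its amount decreases.

decreases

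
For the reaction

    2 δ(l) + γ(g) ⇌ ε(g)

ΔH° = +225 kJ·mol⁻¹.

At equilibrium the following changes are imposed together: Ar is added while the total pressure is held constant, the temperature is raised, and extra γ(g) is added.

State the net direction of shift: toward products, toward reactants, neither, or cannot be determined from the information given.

right

Adding inert gas at constant total pressure expands the volume, scaling every reacting partial pressure by the same factor. Δn_gas = 1 − 1 = 0, so Q is unchanged — no shift.
The forward reaction is endothermic. Raising T favours the endothermic direction — shift to the right.
Adding γ (g), a reactant, drives the reaction to the right.
Only the nonzero effect(s) matter; the net shift is to the right.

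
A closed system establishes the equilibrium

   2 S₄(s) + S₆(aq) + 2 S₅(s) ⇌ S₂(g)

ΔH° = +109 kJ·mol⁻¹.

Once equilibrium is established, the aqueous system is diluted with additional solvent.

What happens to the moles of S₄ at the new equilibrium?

Dilution lowers every aqueous concentration by the same factor. Δn_aq = 0 − 1 = -1, so the system shifts toward the side with more dissolved moles — to the left.
The net shift is to the left. S₄ is a reactant, so its amount increases.

increases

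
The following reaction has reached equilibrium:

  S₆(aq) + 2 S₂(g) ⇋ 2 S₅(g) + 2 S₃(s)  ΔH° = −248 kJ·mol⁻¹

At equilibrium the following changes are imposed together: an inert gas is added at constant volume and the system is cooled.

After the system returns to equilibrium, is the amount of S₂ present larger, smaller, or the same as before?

decreases

At constant volume, adding an inert gas leaves every reacting species' partial pressure unchanged, so Q is unchanged — no shift from this change.
The forward reaction is exothermic. Lowering T favours the exothermic direction — shift to the right.
The net shift is to the right. S₂ is a reactant, so its amount decreases.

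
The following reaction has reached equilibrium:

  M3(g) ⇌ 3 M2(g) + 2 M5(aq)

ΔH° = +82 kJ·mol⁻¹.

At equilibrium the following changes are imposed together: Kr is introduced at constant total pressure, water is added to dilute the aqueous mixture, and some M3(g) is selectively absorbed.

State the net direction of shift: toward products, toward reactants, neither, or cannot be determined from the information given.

cannot be determined

Adding inert gas at constant total pressure expands the volume and lowers every reacting partial pressure. With Δn_gas = 3 − 1 = +2, Q moves away from K toward the side with fewer gas moles, so the system shifts toward the side with more gas moles — to the right.
Dilution lowers every aqueous concentration by the same factor. Δn_aq = 2 − 0 = +2, so the system shifts toward the side with more dissolved moles — to the right.
Removing M3 (g), a reactant, drives the reaction to the left.
The individual effects push in opposite directions; without quantitative information the net direction cannot be determined.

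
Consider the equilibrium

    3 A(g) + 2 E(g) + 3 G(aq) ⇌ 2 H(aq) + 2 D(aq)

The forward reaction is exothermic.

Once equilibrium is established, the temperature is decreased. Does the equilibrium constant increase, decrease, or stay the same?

K depends on temperature via the van 't Hoff relation. The forward reaction is exothermic, so lowering T increases K.

increases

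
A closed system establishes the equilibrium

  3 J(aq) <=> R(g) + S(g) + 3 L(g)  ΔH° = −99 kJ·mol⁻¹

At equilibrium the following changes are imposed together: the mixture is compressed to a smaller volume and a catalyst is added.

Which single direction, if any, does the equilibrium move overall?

left

Gas moles: reactants 0, products 5 (Δn_gas = +5). Compression shifts the system toward the side with fewer moles of gas — to the left.
A catalyst speeds both forward and reverse rates equally; it changes neither Q nor K — no shift from this change.
Only the nonzero effect(s) matter; the net shift is to the left.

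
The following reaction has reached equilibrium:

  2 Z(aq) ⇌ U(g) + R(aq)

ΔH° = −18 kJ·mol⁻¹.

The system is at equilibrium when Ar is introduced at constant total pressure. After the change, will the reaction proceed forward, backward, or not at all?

right

Adding inert gas at constant total pressure expands the volume and lowers every reacting partial pressure. With Δn_gas = 1 − 0 = +1, Q moves away from K toward the side with fewer gas moles, so the system shifts toward the side with more gas moles — to the right.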